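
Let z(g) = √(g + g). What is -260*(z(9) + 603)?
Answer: -156780 - 780*√2 ≈ -1.5788e+5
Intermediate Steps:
z(g) = √2*√g (z(g) = √(2*g) = √2*√g)
-260*(z(9) + 603) = -260*(√2*√9 + 603) = -260*(√2*3 + 603) = -260*(3*√2 + 603) = -260*(603 + 3*√2) = -156780 - 780*√2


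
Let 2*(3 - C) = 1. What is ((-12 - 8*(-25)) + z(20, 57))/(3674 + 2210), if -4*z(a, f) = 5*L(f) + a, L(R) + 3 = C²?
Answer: 2863/94144 ≈ 0.030411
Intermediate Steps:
C = 5/2 (C = 3 - ½*1 = 3 - ½ = 5/2 ≈ 2.5000)
L(R) = 13/4 (L(R) = -3 + (5/2)² = -3 + 25/4 = 13/4)
z(a, f) = -65/16 - a/4 (z(a, f) = -(5*(13/4) + a)/4 = -(65/4 + a)/4 = -65/16 - a/4)
((-12 - 8*(-25)) + z(20, 57))/(3674 + 2210) = ((-12 - 8*(-25)) + (-65/16 - ¼*20))/(3674 + 2210) = ((-12 + 200) + (-65/16 - 5))/5884 = (188 - 145/16)*(1/5884) = (2863/16)*(1/5884) = 2863/94144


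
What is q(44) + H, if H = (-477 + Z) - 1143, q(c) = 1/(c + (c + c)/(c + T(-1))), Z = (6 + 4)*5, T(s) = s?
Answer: -3108557/1980 ≈ -1570.0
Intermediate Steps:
Z = 50 (Z = 10*5 = 50)
q(c) = 1/(c + 2*c/(-1 + c)) (q(c) = 1/(c + (c + c)/(c - 1)) = 1/(c + (2*c)/(-1 + c)) = 1/(c + 2*c/(-1 + c)))
H = -1570 (H = (-477 + 50) - 1143 = -427 - 1143 = -1570)
q(44) + H = (-1 + 44)/(44*(1 + 44)) - 1570 = (1/44)*43/45 - 1570 = (1/44)*(1/45)*43 - 1570 = 43/1980 - 1570 = -3108557/1980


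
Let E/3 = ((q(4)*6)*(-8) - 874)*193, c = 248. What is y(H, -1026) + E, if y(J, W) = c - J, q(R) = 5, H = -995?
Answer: -643763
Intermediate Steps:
y(J, W) = 248 - J
E = -645006 (E = 3*(((5*6)*(-8) - 874)*193) = 3*((30*(-8) - 874)*193) = 3*((-240 - 874)*193) = 3*(-1114*193) = 3*(-215002) = -645006)
y(H, -1026) + E = (248 - 1*(-995)) - 645006 = (248 + 995) - 645006 = 1243 - 645006 = -643763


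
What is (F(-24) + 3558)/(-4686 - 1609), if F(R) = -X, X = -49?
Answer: -3607/6295 ≈ -0.57299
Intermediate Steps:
F(R) = 49 (F(R) = -1*(-49) = 49)
(F(-24) + 3558)/(-4686 - 1609) = (49 + 3558)/(-4686 - 1609) = 3607/(-6295) = 3607*(-1/6295) = -3607/6295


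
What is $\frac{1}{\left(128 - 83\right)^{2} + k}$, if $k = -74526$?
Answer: $- \frac{1}{72501} \approx -1.3793 \cdot 10^{-5}$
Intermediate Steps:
$\frac{1}{\left(128 - 83\right)^{2} + k} = \frac{1}{\left(128 - 83\right)^{2} - 74526} = \frac{1}{45^{2} - 74526} = \frac{1}{2025 - 74526} = \frac{1}{-72501} = - \frac{1}{72501}$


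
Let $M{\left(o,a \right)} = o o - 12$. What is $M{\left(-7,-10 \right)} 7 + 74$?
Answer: $333$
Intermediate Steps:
$M{\left(o,a \right)} = -12 + o^{2}$ ($M{\left(o,a \right)} = o^{2} - 12 = -12 + o^{2}$)
$M{\left(-7,-10 \right)} 7 + 74 = \left(-12 + \left(-7\right)^{2}\right) 7 + 74 = \left(-12 + 49\right) 7 + 74 = 37 \cdot 7 + 74 = 259 + 74 = 333$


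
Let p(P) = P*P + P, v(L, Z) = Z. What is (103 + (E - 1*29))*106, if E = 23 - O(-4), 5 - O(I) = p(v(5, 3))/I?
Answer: 9434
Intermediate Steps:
p(P) = P + P² (p(P) = P² + P = P + P²)
O(I) = 5 - 12/I (O(I) = 5 - 3*(1 + 3)/I = 5 - 3*4/I = 5 - 12/I)
E = 15 (E = 23 - (5 - 12/(-4)) = 23 - (5 - 12*(-¼)) = 23 - (5 + 3) = 23 - 1*8 = 23 - 8 = 15)
(103 + (E - 1*29))*106 = (103 + (15 - 1*29))*106 = (103 + (15 - 29))*106 = (103 - 14)*106 = 89*106 = 9434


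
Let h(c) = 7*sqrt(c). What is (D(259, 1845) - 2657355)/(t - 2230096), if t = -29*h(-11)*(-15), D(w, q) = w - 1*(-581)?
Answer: 538571225040/452130014681 + 8089088175*I*sqrt(11)/4973430161491 ≈ 1.1912 + 0.0053944*I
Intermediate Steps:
D(w, q) = 581 + w (D(w, q) = w + 581 = 581 + w)
t = 3045*I*sqrt(11) (t = -203*sqrt(-11)*(-15) = -203*I*sqrt(11)*(-15) = 3045*I*sqrt(11) ≈ 10099.0*I)
(D(259, 1845) - 2657355)/(t - 2230096) = ((581 + 259) - 2657355)/(3045*I*sqrt(11) - 2230096) = (840 - 2657355)/(-2230096 + 3045*I*sqrt(11)) = -2656515/(-2230096 + 3045*I*sqrt(11))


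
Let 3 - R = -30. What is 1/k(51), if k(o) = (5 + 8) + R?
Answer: 1/46 ≈ 0.021739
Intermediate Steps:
R = 33 (R = 3 - 1*(-30) = 3 + 30 = 33)
k(o) = 46 (k(o) = (5 + 8) + 33 = 13 + 33 = 46)
1/k(51) = 1/46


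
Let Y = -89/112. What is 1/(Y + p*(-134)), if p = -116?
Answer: 112/1740839 ≈ 6.4337e-5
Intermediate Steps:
Y = -89/112 (Y = -89*1/112 = -89/112 ≈ -0.79464)
1/(Y + p*(-134)) = 1/(-89/112 - 116*(-134)) = 1/(-89/112 + 15544) = 1/(1740839/112) = 112/1740839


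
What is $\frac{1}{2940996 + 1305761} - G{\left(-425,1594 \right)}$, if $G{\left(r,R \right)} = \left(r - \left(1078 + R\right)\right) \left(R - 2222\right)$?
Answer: $- \frac{8259585637411}{4246757} \approx -1.9449 \cdot 10^{6}$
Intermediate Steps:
$G{\left(r,R \right)} = \left(-2222 + R\right) \left(-1078 + r - R\right)$ ($G{\left(r,R \right)} = \left(-1078 + r - R\right) \left(-2222 + R\right) = \left(-2222 + R\right) \left(-1078 + r - R\right)$)
$\frac{1}{2940996 + 1305761} - G{\left(-425,1594 \right)} = \frac{1}{2940996 + 1305761} - \left(2395316 - 1594^{2} - -944350 + 1144 \cdot 1594 + 1594 \left(-425\right)\right) = \frac{1}{4246757} - \left(2395316 - 2540836 + 944350 + 1823536 - 677450\right) = \frac{1}{4246757} - 1944916 = - \frac{8259585637411}{4246757}$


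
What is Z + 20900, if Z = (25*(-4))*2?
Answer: 20700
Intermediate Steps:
Z = -200 (Z = -100*2 = -200)
Z + 20900 = -200 + 20900 = 20700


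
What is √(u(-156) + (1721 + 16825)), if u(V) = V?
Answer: √18390 ≈ 135.61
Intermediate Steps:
√(u(-156) + (1721 + 16825)) = √(-156 + (1721 + 16825)) = √(-156 + 18546) = √18390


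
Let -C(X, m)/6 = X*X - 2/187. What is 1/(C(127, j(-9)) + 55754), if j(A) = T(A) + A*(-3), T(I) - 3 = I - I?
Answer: -187/7670728 ≈ -2.4378e-5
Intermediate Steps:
T(I) = 3 (T(I) = 3 + (I - I) = 3 + 0 = 3)
j(A) = 3 - 3*A (j(A) = 3 + A*(-3) = 3 - 3*A)
C(X, m) = 12/187 - 6*X**2 (C(X, m) = -6*(X*X - 2/187) = -6*(X**2 - 2*1/187) = -6*(X**2 - 2/187) = -6*(-2/187 + X**2) = 12/187 - 6*X**2)
1/(C(127, j(-9)) + 55754) = 1/((12/187 - 6*127**2) + 55754) = 1/((12/187 - 6*16129) + 55754) = 1/((12/187 - 96774) + 55754) = 1/(-18096726/187 + 55754) = 1/(-7670728/187) = -187/7670728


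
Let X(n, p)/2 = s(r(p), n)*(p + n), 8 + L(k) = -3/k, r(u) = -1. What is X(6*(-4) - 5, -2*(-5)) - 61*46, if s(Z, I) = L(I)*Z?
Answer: -90076/29 ≈ -3106.1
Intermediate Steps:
L(k) = -8 - 3/k
s(Z, I) = Z*(-8 - 3/I) (s(Z, I) = (-8 - 3/I)*Z = Z*(-8 - 3/I))
X(n, p) = 2*(3 + 8*n)*(n + p)/n (X(n, p) = 2*((-1*(-1)*(3 + 8*n)/n)*(p + n)) = 2*(((3 + 8*n)/n)*(n + p)) = 2*((3 + 8*n)*(n + p)/n) = 2*(3 + 8*n)*(n + p)/n)
X(6*(-4) - 5, -2*(-5)) - 61*46 = 2*(3 + 8*(6*(-4) - 5))*((6*(-4) - 5) - 2*(-5))/(6*(-4) - 5) - 61*46 = 2*(3 + 8*(-24 - 5))*((-24 - 5) + 10)/(-24 - 5) - 2806 = 2*(3 + 8*(-29))*(-29 + 10)/(-29) - 2806 = 2*(-1/29)*(3 - 232)*(-19) - 2806 = 2*(-1/29)*(-229)*(-19) - 2806 = -8702/29 - 2806 = -90076/29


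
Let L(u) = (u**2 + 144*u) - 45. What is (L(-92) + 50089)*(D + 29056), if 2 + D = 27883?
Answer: 2576968620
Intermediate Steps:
D = 27881 (D = -2 + 27883 = 27881)
L(u) = -45 + u**2 + 144*u
(L(-92) + 50089)*(D + 29056) = ((-45 + (-92)**2 + 144*(-92)) + 50089)*(27881 + 29056) = ((-45 + 8464 - 13248) + 50089)*56937 = (-4829 + 50089)*56937 = 45260*56937 = 2576968620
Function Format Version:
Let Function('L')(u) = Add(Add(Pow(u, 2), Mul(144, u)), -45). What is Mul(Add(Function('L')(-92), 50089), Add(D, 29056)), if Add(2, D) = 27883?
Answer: 2576968620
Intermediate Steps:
D = 27881 (D = Add(-2, 27883) = 27881)
Function('L')(u) = Add(-45, Pow(u, 2), Mul(144, u))
Mul(Add(Function('L')(-92), 50089), Add(D, 29056)) = Mul(Add(Add(-45, Pow(-92, 2), Mul(144, -92)), 50089), Add(27881, 29056)) = Mul(Add(Add(-45, 8464, -13248), 50089), 56937) = Mul(Add(-4829, 50089), 56937) = Mul(45260, 56937) = 2576968620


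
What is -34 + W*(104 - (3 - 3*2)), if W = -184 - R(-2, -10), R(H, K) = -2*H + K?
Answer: -19080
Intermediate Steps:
R(H, K) = K - 2*H
W = -178 (W = -184 - (-10 - 2*(-2)) = -184 - (-10 + 4) = -184 - 1*(-6) = -184 + 6 = -178)
-34 + W*(104 - (3 - 3*2)) = -34 - 178*(104 - (3 - 3*2)) = -34 - 178*(104 - (3 - 6)) = -34 - 178*(104 - 1*(-3)) = -34 - 178*(104 + 3) = -34 - 178*107 = -34 - 19046 = -19080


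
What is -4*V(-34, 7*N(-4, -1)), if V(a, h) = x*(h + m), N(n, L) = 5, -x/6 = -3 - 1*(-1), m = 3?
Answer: -1824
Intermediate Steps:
x = 12 (x = -6*(-3 - 1*(-1)) = -6*(-3 + 1) = -6*(-2) = 12)
V(a, h) = 36 + 12*h (V(a, h) = 12*(h + 3) = 12*(3 + h) = 36 + 12*h)
-4*V(-34, 7*N(-4, -1)) = -4*(36 + 12*(7*5)) = -4*(36 + 12*35) = -4*(36 + 420) = -4*456 = -1824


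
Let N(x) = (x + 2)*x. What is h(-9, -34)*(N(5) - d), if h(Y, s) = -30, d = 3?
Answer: -960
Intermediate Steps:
N(x) = x*(2 + x) (N(x) = (2 + x)*x = x*(2 + x))
h(-9, -34)*(N(5) - d) = -30*(5*(2 + 5) - 1*3) = -30*(5*7 - 3) = -30*(35 - 3) = -30*32 = -960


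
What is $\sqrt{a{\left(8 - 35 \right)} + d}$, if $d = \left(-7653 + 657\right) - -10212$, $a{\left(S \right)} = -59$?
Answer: $\sqrt{3157} \approx 56.187$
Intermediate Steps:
$d = 3216$ ($d = -6996 + 10212 = 3216$)
$\sqrt{a{\left(8 - 35 \right)} + d} = \sqrt{-59 + 3216} = \sqrt{3157}$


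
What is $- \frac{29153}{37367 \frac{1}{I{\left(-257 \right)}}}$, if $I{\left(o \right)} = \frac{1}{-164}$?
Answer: $\frac{29153}{6128188} \approx 0.0047572$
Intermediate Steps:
$I{\left(o \right)} = - \frac{1}{164}$
$- \frac{29153}{37367 \frac{1}{I{\left(-257 \right)}}} = - \frac{29153}{37367 \frac{1}{- \frac{1}{164}}} = - \frac{29153}{37367 \left(-164\right)} = - \frac{29153}{-6128188} = \left(-29153\right) \left(- \frac{1}{6128188}\right) = \frac{29153}{6128188}$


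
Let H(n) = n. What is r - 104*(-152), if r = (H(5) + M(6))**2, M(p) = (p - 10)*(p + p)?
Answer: 17657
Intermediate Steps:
M(p) = 2*p*(-10 + p) (M(p) = (-10 + p)*(2*p) = 2*p*(-10 + p))
r = 1849 (r = (5 + 2*6*(-10 + 6))**2 = (5 + 2*6*(-4))**2 = (5 - 48)**2 = (-43)**2 = 1849)
r - 104*(-152) = 1849 - 104*(-152) = 1849 + 15808 = 17657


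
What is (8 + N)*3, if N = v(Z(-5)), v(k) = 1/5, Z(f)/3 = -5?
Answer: 123/5 ≈ 24.600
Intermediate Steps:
Z(f) = -15 (Z(f) = 3*(-5) = -15)
v(k) = ⅕
N = ⅕ ≈ 0.20000
(8 + N)*3 = (8 + ⅕)*3 = (41/5)*3 = 123/5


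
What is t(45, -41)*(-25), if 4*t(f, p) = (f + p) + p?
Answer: 925/4 ≈ 231.25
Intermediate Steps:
t(f, p) = p/2 + f/4 (t(f, p) = ((f + p) + p)/4 = (f + 2*p)/4 = p/2 + f/4)
t(45, -41)*(-25) = ((½)*(-41) + (¼)*45)*(-25) = (-41/2 + 45/4)*(-25) = -37/4*(-25) = 925/4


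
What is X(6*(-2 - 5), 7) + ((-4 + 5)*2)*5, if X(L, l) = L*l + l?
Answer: -277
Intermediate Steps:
X(L, l) = l + L*l
X(6*(-2 - 5), 7) + ((-4 + 5)*2)*5 = 7*(1 + 6*(-2 - 5)) + ((-4 + 5)*2)*5 = 7*(1 + 6*(-7)) + (1*2)*5 = 7*(1 - 42) + 2*5 = 7*(-41) + 10 = -287 + 10 = -277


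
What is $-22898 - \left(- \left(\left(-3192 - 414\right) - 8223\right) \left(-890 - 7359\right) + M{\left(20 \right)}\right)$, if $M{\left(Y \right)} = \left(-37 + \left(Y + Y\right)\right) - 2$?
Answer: $97554522$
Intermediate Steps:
$M{\left(Y \right)} = -39 + 2 Y$ ($M{\left(Y \right)} = \left(-37 + 2 Y\right) - 2 = -39 + 2 Y$)
$-22898 - \left(- \left(\left(-3192 - 414\right) - 8223\right) \left(-890 - 7359\right) + M{\left(20 \right)}\right) = -22898 - \left(-39 + 40 - \left(\left(-3192 - 414\right) - 8223\right) \left(-890 - 7359\right)\right) = -22898 + \left(\left(\left(-3192 - 414\right) - 8223\right) \left(-8249\right) - \left(-39 + 40\right)\right) = -22898 - \left(1 - \left(-3606 - 8223\right) \left(-8249\right)\right) = -22898 - -97577420 = -22898 + \left(97577421 - 1\right) = -22898 + 97577420 = 97554522$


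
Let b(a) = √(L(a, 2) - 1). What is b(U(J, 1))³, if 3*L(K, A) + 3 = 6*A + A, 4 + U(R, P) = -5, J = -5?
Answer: 16*√6/9 ≈ 4.3546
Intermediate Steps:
U(R, P) = -9 (U(R, P) = -4 - 5 = -9)
L(K, A) = -1 + 7*A/3 (L(K, A) = -1 + (6*A + A)/3 = -1 + (7*A)/3 = -1 + 7*A/3)
b(a) = 2*√6/3 (b(a) = √((-1 + (7/3)*2) - 1) = √((-1 + 14/3) - 1) = √(11/3 - 1) = √(8/3) = 2*√6/3)
b(U(J, 1))³ = (2*√6/3)³ = 16*√6/9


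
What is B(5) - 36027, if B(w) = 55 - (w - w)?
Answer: -35972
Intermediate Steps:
B(w) = 55 (B(w) = 55 - 1*0 = 55 + 0 = 55)
B(5) - 36027 = 55 - 36027 = -35972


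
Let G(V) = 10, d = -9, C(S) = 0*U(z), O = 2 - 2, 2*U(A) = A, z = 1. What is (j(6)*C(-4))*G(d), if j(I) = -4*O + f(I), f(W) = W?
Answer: 0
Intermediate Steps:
U(A) = A/2
O = 0
C(S) = 0 (C(S) = 0*((1/2)*1) = 0*(1/2) = 0)
j(I) = I (j(I) = -4*0 + I = 0 + I = I)
(j(6)*C(-4))*G(d) = (6*0)*10 = 0*10 = 0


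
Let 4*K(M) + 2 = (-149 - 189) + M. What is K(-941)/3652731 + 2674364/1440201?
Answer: 620207686585/334010592948 ≈ 1.8568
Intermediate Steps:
K(M) = -85 + M/4 (K(M) = -½ + ((-149 - 189) + M)/4 = -½ + (-338 + M)/4 = -½ + (-169/2 + M/4) = -85 + M/4)
K(-941)/3652731 + 2674364/1440201 = (-85 + (¼)*(-941))/3652731 + 2674364/1440201 = (-85 - 941/4)*(1/3652731) + 2674364*(1/1440201) = -1281/4*1/3652731 + 382052/205743 = -427/4870308 + 382052/205743 = 620207686585/334010592948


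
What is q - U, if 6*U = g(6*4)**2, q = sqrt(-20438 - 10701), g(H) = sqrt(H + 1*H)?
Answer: -8 + I*sqrt(31139) ≈ -8.0 + 176.46*I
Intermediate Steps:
g(H) = sqrt(2)*sqrt(H) (g(H) = sqrt(H + H) = sqrt(2*H) = sqrt(2)*sqrt(H))
q = I*sqrt(31139) (q = sqrt(-31139) = I*sqrt(31139) ≈ 176.46*I)
U = 8 (U = (sqrt(2)*sqrt(6*4))**2/6 = (sqrt(2)*sqrt(24))**2/6 = (sqrt(2)*(2*sqrt(6)))**2/6 = (4*sqrt(3))**2/6 = (1/6)*48 = 8)
q - U = I*sqrt(31139) - 1*8 = I*sqrt(31139) - 8 = -8 + I*sqrt(31139)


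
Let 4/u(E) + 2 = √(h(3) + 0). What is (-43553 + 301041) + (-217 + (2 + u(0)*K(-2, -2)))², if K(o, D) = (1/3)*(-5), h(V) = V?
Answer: 2684617/9 - 24200*√3/9 ≈ 2.9363e+5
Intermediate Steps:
K(o, D) = -5/3 (K(o, D) = (1*(⅓))*(-5) = (⅓)*(-5) = -5/3)
u(E) = 4/(-2 + √3) (u(E) = 4/(-2 + √(3 + 0)) = 4/(-2 + √3))
(-43553 + 301041) + (-217 + (2 + u(0)*K(-2, -2)))² = (-43553 + 301041) + (-217 + (2 + (-8 - 4*√3)*(-5/3)))² = 257488 + (-217 + (2 + (40/3 + 20*√3/3)))² = 257488 + (-217 + (46/3 + 20*√3/3))² = 257488 + (-605/3 + 20*√3/3)²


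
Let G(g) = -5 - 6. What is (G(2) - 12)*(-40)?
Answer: 920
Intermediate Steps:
G(g) = -11
(G(2) - 12)*(-40) = (-11 - 12)*(-40) = -23*(-40) = 920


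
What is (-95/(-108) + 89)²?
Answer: 94225849/11664 ≈ 8078.3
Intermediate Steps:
(-95/(-108) + 89)² = (-95*(-1/108) + 89)² = (95/108 + 89)² = (9707/108)² = 94225849/11664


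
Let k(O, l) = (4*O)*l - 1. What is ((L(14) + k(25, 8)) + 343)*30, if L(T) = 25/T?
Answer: 240195/7 ≈ 34314.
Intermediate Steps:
k(O, l) = -1 + 4*O*l (k(O, l) = 4*O*l - 1 = -1 + 4*O*l)
((L(14) + k(25, 8)) + 343)*30 = ((25/14 + (-1 + 4*25*8)) + 343)*30 = ((25*(1/14) + (-1 + 800)) + 343)*30 = ((25/14 + 799) + 343)*30 = (11211/14 + 343)*30 = (16013/14)*30 = 240195/7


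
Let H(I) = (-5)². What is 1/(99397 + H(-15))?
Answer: 1/99422 ≈ 1.0058e-5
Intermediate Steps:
H(I) = 25
1/(99397 + H(-15)) = 1/(99397 + 25) = 1/99422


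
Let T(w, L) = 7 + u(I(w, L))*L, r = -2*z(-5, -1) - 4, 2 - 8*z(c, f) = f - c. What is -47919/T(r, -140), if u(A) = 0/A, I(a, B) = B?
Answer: -47919/7 ≈ -6845.6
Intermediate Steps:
z(c, f) = ¼ - f/8 + c/8 (z(c, f) = ¼ - (f - c)/8 = ¼ + (-f/8 + c/8) = ¼ - f/8 + c/8)
u(A) = 0
r = -7/2 (r = -2*(¼ - ⅛*(-1) + (⅛)*(-5)) - 4 = -2*(¼ + ⅛ - 5/8) - 4 = -2*(-¼) - 4 = ½ - 4 = -7/2 ≈ -3.5000)
T(w, L) = 7 (T(w, L) = 7 + 0*L = 7 + 0 = 7)
-47919/T(r, -140) = -47919/7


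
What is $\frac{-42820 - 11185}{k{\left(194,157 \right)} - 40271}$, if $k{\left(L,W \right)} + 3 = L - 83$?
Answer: $\frac{54005}{40163} \approx 1.3446$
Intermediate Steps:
$k{\left(L,W \right)} = -86 + L$ ($k{\left(L,W \right)} = -3 + \left(L - 83\right) = -3 + \left(-83 + L\right) = -86 + L$)
$\frac{-42820 - 11185}{k{\left(194,157 \right)} - 40271} = \frac{-42820 - 11185}{\left(-86 + 194\right) - 40271} = - \frac{54005}{108 - 40271} = - \frac{54005}{-40163} = \left(-54005\right) \left(- \frac{1}{40163}\right) = \frac{54005}{40163}$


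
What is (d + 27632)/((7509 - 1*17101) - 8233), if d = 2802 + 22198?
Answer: -52632/17825 ≈ -2.9527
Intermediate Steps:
d = 25000
(d + 27632)/((7509 - 1*17101) - 8233) = (25000 + 27632)/((7509 - 1*17101) - 8233) = 52632/((7509 - 17101) - 8233) = 52632/(-9592 - 8233) = 52632/(-17825) = 52632*(-1/17825) = -52632/17825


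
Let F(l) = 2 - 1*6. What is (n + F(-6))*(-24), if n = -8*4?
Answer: 864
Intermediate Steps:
n = -32
F(l) = -4 (F(l) = 2 - 6 = -4)
(n + F(-6))*(-24) = (-32 - 4)*(-24) = -36*(-24) = 864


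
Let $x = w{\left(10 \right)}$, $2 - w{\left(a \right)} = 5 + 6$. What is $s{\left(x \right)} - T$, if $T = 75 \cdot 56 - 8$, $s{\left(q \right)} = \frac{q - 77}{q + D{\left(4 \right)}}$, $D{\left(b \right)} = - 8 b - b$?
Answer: $- \frac{188554}{45} \approx -4190.1$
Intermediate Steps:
$w{\left(a \right)} = -9$ ($w{\left(a \right)} = 2 - \left(5 + 6\right) = 2 - 11 = -9$)
$D{\left(b \right)} = - 9 b$
$x = -9$
$s{\left(q \right)} = \frac{-77 + q}{-36 + q}$ ($s{\left(q \right)} = \frac{q - 77}{q - 36} = \frac{-77 + q}{q - 36} = \frac{-77 + q}{-36 + q}$)
$T = 4192$ ($T = 4200 - 8 = 4192$)
$s{\left(x \right)} - T = \frac{-77 - 9}{-36 - 9} - 4192 = \frac{1}{-45} \left(-86\right) - 4192 = \left(- \frac{1}{45}\right) \left(-86\right) - 4192 = \frac{86}{45} - 4192 = - \frac{188554}{45}$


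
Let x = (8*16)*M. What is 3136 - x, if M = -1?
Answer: 3264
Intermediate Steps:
x = -128 (x = (8*16)*(-1) = 128*(-1) = -128)
3136 - x = 3136 - 1*(-128) = 3136 + 128 = 3264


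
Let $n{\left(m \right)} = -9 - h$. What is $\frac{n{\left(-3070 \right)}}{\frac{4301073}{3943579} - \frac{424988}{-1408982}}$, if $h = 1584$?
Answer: $- \frac{4425697949869377}{3868054094869} \approx -1144.2$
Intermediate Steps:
$n{\left(m \right)} = -1593$ ($n{\left(m \right)} = -9 - 1584 = -1593$)
$\frac{n{\left(-3070 \right)}}{\frac{4301073}{3943579} - \frac{424988}{-1408982}} = - \frac{1593}{\frac{4301073}{3943579} - \frac{424988}{-1408982}} = - \frac{1593}{4301073 \cdot \frac{1}{3943579} - - \frac{212494}{704491}} = - \frac{1593}{\frac{4301073}{3943579} + \frac{212494}{704491}} = - \frac{1593}{\frac{3868054094869}{2778215913289}} = \left(-1593\right) \frac{2778215913289}{3868054094869} = - \frac{4425697949869377}{3868054094869}$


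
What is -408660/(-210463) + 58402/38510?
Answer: 14014478363/4052465065 ≈ 3.4583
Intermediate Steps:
-408660/(-210463) + 58402/38510 = -408660*(-1/210463) + 58402*(1/38510) = 408660/210463 + 29201/19255 = 14014478363/4052465065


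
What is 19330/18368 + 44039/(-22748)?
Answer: -981887/1111264 ≈ -0.88358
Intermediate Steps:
19330/18368 + 44039/(-22748) = 19330*(1/18368) + 44039*(-1/22748) = 9665/9184 - 937/484 = -981887/1111264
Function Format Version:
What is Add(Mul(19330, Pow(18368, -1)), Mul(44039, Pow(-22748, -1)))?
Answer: Rational(-981887, 1111264) ≈ -0.88358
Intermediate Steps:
Add(Mul(19330, Pow(18368, -1)), Mul(44039, Pow(-22748, -1))) = Add(Mul(19330, Rational(1, 18368)), Mul(44039, Rational(-1, 22748))) = Add(Rational(9665, 9184), Rational(-937, 484)) = Rational(-981887, 1111264)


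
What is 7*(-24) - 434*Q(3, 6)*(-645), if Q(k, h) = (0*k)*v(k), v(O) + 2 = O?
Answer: -168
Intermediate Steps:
v(O) = -2 + O
Q(k, h) = 0 (Q(k, h) = (0*k)*(-2 + k) = 0*(-2 + k) = 0)
7*(-24) - 434*Q(3, 6)*(-645) = 7*(-24) - 434*0*(-645) = -168 + 0*(-645) = -168 + 0 = -168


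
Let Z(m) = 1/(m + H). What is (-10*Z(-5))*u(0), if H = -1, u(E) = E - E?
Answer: 0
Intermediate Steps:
u(E) = 0
Z(m) = 1/(-1 + m) (Z(m) = 1/(m - 1) = 1/(-1 + m))
(-10*Z(-5))*u(0) = -10/(-1 - 5)*0 = -10/(-6)*0 = -10*(-⅙)*0 = (5/3)*0 = 0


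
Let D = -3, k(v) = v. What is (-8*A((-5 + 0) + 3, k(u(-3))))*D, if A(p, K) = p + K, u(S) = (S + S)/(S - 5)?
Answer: -30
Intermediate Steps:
u(S) = 2*S/(-5 + S) (u(S) = (2*S)/(-5 + S) = 2*S/(-5 + S))
A(p, K) = K + p
(-8*A((-5 + 0) + 3, k(u(-3))))*D = -8*(2*(-3)/(-5 - 3) + ((-5 + 0) + 3))*(-3) = -8*(2*(-3)/(-8) + (-5 + 3))*(-3) = -8*(2*(-3)*(-⅛) - 2)*(-3) = -8*(¾ - 2)*(-3) = -8*(-5/4)*(-3) = 10*(-3) = -30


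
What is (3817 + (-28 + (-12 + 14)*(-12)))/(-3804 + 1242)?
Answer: -1255/854 ≈ -1.4696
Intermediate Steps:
(3817 + (-28 + (-12 + 14)*(-12)))/(-3804 + 1242) = (3817 + (-28 + 2*(-12)))/(-2562) = (3817 + (-28 - 24))*(-1/2562) = (3817 - 52)*(-1/2562) = 3765*(-1/2562) = -1255/854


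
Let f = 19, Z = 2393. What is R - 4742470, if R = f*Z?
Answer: -4697003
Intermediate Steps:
R = 45467 (R = 19*2393 = 45467)
R - 4742470 = 45467 - 4742470 = -4697003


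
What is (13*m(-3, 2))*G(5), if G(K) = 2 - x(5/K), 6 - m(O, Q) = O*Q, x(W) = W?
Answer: 156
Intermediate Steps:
m(O, Q) = 6 - O*Q
G(K) = 2 - 5/K
(13*m(-3, 2))*G(5) = (13*(6 - 1*(-3)*2))*(2 - 5/5) = (13*(6 + 6))*(2 - 5*1/5) = (13*12)*(2 - 1) = 156*1 = 156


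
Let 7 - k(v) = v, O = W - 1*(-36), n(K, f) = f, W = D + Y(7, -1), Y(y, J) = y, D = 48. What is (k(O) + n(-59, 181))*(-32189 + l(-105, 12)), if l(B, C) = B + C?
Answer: -3131354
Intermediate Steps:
W = 55 (W = 48 + 7 = 55)
O = 91 (O = 55 - 1*(-36) = 55 + 36 = 91)
k(v) = 7 - v
(k(O) + n(-59, 181))*(-32189 + l(-105, 12)) = ((7 - 1*91) + 181)*(-32189 + (-105 + 12)) = ((7 - 91) + 181)*(-32189 - 93) = (-84 + 181)*(-32282) = 97*(-32282) = -3131354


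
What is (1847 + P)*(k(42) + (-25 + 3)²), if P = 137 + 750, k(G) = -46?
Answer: 1197492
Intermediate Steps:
P = 887
(1847 + P)*(k(42) + (-25 + 3)²) = (1847 + 887)*(-46 + (-25 + 3)²) = 2734*(-46 + (-22)²) = 2734*(-46 + 484) = 2734*438 = 1197492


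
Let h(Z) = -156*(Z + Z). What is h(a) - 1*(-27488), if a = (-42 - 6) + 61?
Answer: 23432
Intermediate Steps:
a = 13 (a = -48 + 61 = 13)
h(Z) = -312*Z
h(a) - 1*(-27488) = -312*13 - 1*(-27488) = -4056 + 27488 = 23432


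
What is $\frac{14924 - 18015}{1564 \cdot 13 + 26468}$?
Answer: $- \frac{3091}{46800} \approx -0.066047$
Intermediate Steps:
$\frac{14924 - 18015}{1564 \cdot 13 + 26468} = - \frac{3091}{20332 + 26468} = - \frac{3091}{46800}$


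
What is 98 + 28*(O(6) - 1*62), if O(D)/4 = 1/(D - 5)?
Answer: -1526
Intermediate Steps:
O(D) = 4/(-5 + D) (O(D) = 4/(D - 5) = 4/(-5 + D))
98 + 28*(O(6) - 1*62) = 98 + 28*(4/(-5 + 6) - 1*62) = 98 + 28*(4/1 - 62) = 98 + 28*(4*1 - 62) = 98 + 28*(4 - 62) = 98 + 28*(-58) = 98 - 1624 = -1526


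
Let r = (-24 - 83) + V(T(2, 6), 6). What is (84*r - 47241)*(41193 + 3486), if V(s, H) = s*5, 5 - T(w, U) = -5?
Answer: -2324603691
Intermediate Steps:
T(w, U) = 10 (T(w, U) = 5 - 1*(-5) = 5 + 5 = 10)
V(s, H) = 5*s
r = -57 (r = (-24 - 83) + 5*10 = -107 + 50 = -57)
(84*r - 47241)*(41193 + 3486) = (84*(-57) - 47241)*(41193 + 3486) = (-4788 - 47241)*44679 = -52029*44679 = -2324603691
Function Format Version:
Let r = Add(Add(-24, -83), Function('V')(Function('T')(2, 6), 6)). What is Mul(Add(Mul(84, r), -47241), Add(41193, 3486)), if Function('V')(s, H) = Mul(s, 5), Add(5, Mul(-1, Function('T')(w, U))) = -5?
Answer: -2324603691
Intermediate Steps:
Function('T')(w, U) = 10 (Function('T')(w, U) = Add(5, Mul(-1, -5)) = Add(5, 5) = 10)
Function('V')(s, H) = Mul(5, s)
r = -57 (r = Add(Add(-24, -83), Mul(5, 10)) = Add(-107, 50) = -57)
Mul(Add(Mul(84, r), -47241), Add(41193, 3486)) = Mul(Add(Mul(84, -57), -47241), Add(41193, 3486)) = Mul(Add(-4788, -47241), 44679) = Mul(-52029, 44679) = -2324603691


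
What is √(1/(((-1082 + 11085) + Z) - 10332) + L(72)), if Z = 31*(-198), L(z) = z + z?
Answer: √6022374349/6467 ≈ 12.000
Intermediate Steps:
L(z) = 2*z
Z = -6138
√(1/(((-1082 + 11085) + Z) - 10332) + L(72)) = √(1/(((-1082 + 11085) - 6138) - 10332) + 2*72) = √(1/((10003 - 6138) - 10332) + 144) = √(1/(3865 - 10332) + 144) = √(1/(-6467) + 144) = √(-1/6467 + 144) = √(931247/6467) = √6022374349/6467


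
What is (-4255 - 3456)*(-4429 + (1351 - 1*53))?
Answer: 24143141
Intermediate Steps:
(-4255 - 3456)*(-4429 + (1351 - 1*53)) = -7711*(-4429 + (1351 - 53)) = -7711*(-4429 + 1298) = -7711*(-3131) = 24143141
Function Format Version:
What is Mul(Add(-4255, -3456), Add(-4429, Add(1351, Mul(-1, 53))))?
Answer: 24143141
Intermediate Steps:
Mul(Add(-4255, -3456), Add(-4429, Add(1351, Mul(-1, 53)))) = Mul(-7711, Add(-4429, Add(1351, -53))) = Mul(-7711, Add(-4429, 1298)) = Mul(-7711, -3131) = 24143141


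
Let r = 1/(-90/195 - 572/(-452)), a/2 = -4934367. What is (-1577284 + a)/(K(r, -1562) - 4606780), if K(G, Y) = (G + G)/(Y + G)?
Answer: 10548953508277/4245730529139 ≈ 2.4846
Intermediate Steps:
a = -9868734 (a = 2*(-4934367) = -9868734)
r = 1469/1181 (r = 1/(-90*1/195 - 572*(-1/452)) = 1/(-6/13 + 143/113) = 1/(1181/1469) = 1469/1181 ≈ 1.2439)
K(G, Y) = 2*G/(G + Y) (K(G, Y) = (2*G)/(G + Y) = 2*G/(G + Y))
(-1577284 + a)/(K(r, -1562) - 4606780) = (-1577284 - 9868734)/(2*(1469/1181)/(1469/1181 - 1562) - 4606780) = -11446018/(2*(1469/1181)/(-1843253/1181) - 4606780) = -11446018/(2*(1469/1181)*(-1181/1843253) - 4606780) = -11446018/(-2938/1843253 - 4606780) = -11446018/(-8491461058278/1843253) = -11446018*(-1843253/8491461058278) = 10548953508277/4245730529139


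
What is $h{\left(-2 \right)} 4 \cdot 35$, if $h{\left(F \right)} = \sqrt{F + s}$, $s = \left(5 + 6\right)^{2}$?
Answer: $140 \sqrt{119} \approx 1527.2$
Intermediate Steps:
$s = 121$ ($s = 11^{2} = 121$)
$h{\left(F \right)} = \sqrt{121 + F}$ ($h{\left(F \right)} = \sqrt{F + 121} = \sqrt{121 + F}$)
$h{\left(-2 \right)} 4 \cdot 35 = \sqrt{121 - 2} \cdot 4 \cdot 35 = \sqrt{119} \cdot 4 \cdot 35 = 4 \sqrt{119} \cdot 35 = 140 \sqrt{119}$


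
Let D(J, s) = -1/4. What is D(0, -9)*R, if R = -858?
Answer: 429/2 ≈ 214.50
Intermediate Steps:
D(J, s) = -¼ (D(J, s) = -1*¼ = -¼)
D(0, -9)*R = -¼*(-858) = 429/2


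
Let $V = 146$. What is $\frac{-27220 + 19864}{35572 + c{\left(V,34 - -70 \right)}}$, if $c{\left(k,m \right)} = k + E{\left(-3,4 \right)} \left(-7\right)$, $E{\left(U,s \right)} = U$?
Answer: $- \frac{2452}{11913} \approx -0.20583$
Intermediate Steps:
$c{\left(k,m \right)} = 21 + k$ ($c{\left(k,m \right)} = k - -21 = k + 21 = 21 + k$)
$\frac{-27220 + 19864}{35572 + c{\left(V,34 - -70 \right)}} = \frac{-27220 + 19864}{35572 + \left(21 + 146\right)} = - \frac{7356}{35572 + 167} = - \frac{7356}{35739} = \left(-7356\right) \frac{1}{35739} = - \frac{2452}{11913}$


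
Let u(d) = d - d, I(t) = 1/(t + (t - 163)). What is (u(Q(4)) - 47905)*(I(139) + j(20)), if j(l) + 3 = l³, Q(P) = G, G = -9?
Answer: -8811224136/23 ≈ -3.8310e+8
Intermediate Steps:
Q(P) = -9
I(t) = 1/(-163 + 2*t) (I(t) = 1/(t + (-163 + t)) = 1/(-163 + 2*t))
u(d) = 0
j(l) = -3 + l³
(u(Q(4)) - 47905)*(I(139) + j(20)) = (0 - 47905)*(1/(-163 + 2*139) + (-3 + 20³)) = -47905*(1/(-163 + 278) + (-3 + 8000)) = -47905*(1/115 + 7997) = -47905*919656/115 = -8811224136/23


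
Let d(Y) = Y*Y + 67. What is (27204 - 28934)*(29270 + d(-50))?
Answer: -55078010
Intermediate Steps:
d(Y) = 67 + Y² (d(Y) = Y² + 67 = 67 + Y²)
(27204 - 28934)*(29270 + d(-50)) = (27204 - 28934)*(29270 + (67 + (-50)²)) = -1730*(29270 + (67 + 2500)) = -1730*(29270 + 2567) = -1730*31837 = -55078010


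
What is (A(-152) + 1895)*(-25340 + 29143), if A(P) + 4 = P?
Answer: 6613417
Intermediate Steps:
A(P) = -4 + P
(A(-152) + 1895)*(-25340 + 29143) = ((-4 - 152) + 1895)*(-25340 + 29143) = (-156 + 1895)*3803 = 1739*3803 = 6613417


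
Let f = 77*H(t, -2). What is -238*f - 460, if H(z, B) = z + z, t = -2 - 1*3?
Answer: 182800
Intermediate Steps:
t = -5 (t = -2 - 3 = -5)
H(z, B) = 2*z
f = -770 (f = 77*(2*(-5)) = 77*(-10) = -770)
-238*f - 460 = -238*(-770) - 460 = 183260 - 460 = 182800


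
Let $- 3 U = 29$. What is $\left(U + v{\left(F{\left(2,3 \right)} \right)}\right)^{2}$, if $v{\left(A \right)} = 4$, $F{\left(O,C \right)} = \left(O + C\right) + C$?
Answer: $\frac{289}{9} \approx 32.111$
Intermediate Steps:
$U = - \frac{29}{3}$ ($U = \left(- \frac{1}{3}\right) 29 = - \frac{29}{3} \approx -9.6667$)
$F{\left(O,C \right)} = O + 2 C$ ($F{\left(O,C \right)} = \left(C + O\right) + C = O + 2 C$)
$\left(U + v{\left(F{\left(2,3 \right)} \right)}\right)^{2} = \left(- \frac{29}{3} + 4\right)^{2} = \left(- \frac{17}{3}\right)^{2} = \frac{289}{9}$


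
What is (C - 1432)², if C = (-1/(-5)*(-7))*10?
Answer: 2090916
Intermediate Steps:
C = -14 (C = (-1*(-⅕)*(-7))*10 = ((⅕)*(-7))*10 = -7/5*10 = -14)
(C - 1432)² = (-14 - 1432)² = (-1446)² = 2090916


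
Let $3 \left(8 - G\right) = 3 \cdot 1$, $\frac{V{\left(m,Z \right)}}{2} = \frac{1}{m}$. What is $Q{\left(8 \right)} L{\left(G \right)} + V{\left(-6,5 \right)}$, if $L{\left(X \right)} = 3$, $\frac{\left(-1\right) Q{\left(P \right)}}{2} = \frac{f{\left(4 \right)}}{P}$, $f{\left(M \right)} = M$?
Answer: $- \frac{10}{3} \approx -3.3333$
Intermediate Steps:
$V{\left(m,Z \right)} = \frac{2}{m}$
$G = 7$ ($G = 8 - \frac{3 \cdot 1}{3} = 8 - 1 = 7$)
$Q{\left(P \right)} = - \frac{8}{P}$ ($Q{\left(P \right)} = - 2 \frac{4}{P} = - \frac{8}{P}$)
$Q{\left(8 \right)} L{\left(G \right)} + V{\left(-6,5 \right)} = - \frac{8}{8} \cdot 3 + \frac{2}{-6} = \left(-8\right) \frac{1}{8} \cdot 3 + 2 \left(- \frac{1}{6}\right) = \left(-1\right) 3 - \frac{1}{3} = -3 - \frac{1}{3} = - \frac{10}{3}$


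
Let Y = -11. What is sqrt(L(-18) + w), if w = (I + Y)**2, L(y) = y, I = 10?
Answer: I*sqrt(17) ≈ 4.1231*I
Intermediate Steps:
w = 1 (w = (10 - 11)**2 = (-1)**2 = 1)
sqrt(L(-18) + w) = sqrt(-18 + 1) = sqrt(-17) = I*sqrt(17)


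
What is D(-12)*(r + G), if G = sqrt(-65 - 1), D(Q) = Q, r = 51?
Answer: -612 - 12*I*sqrt(66) ≈ -612.0 - 97.488*I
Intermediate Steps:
G = I*sqrt(66) (G = sqrt(-66) = I*sqrt(66) ≈ 8.124*I)
D(-12)*(r + G) = -12*(51 + I*sqrt(66)) = -612 - 12*I*sqrt(66)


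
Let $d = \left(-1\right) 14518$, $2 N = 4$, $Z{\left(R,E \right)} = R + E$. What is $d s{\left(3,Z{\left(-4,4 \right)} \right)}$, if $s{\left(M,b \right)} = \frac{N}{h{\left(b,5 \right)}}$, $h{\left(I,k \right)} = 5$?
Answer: $- \frac{29036}{5} \approx -5807.2$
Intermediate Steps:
$Z{\left(R,E \right)} = E + R$
$N = 2$ ($N = \frac{1}{2} \cdot 4 = 2$)
$s{\left(M,b \right)} = \frac{2}{5}$
$d = -14518$
$d s{\left(3,Z{\left(-4,4 \right)} \right)} = \left(-14518\right) \frac{2}{5} = - \frac{29036}{5}$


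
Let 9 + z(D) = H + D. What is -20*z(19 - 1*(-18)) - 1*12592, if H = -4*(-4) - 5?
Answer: -13372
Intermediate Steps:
H = 11 (H = 16 - 5 = 11)
z(D) = 2 + D (z(D) = -9 + (11 + D) = 2 + D)
-20*z(19 - 1*(-18)) - 1*12592 = -20*(2 + (19 - 1*(-18))) - 1*12592 = -20*(2 + (19 + 18)) - 12592 = -20*(2 + 37) - 12592 = -20*39 - 12592 = -780 - 12592 = -13372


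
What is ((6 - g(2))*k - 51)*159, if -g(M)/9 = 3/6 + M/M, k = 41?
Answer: 238023/2 ≈ 1.1901e+5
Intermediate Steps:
g(M) = -27/2 (g(M) = -9*(3/6 + M/M) = -9*(3*(⅙) + 1) = -9*(½ + 1) = -9*3/2 = -27/2)
((6 - g(2))*k - 51)*159 = ((6 - 1*(-27/2))*41 - 51)*159 = ((6 + 27/2)*41 - 51)*159 = ((39/2)*41 - 51)*159 = (1599/2 - 51)*159 = (1497/2)*159 = 238023/2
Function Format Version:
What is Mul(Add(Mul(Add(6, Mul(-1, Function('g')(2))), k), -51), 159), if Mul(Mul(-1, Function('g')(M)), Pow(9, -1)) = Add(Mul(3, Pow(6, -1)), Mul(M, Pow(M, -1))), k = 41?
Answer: Rational(238023, 2) ≈ 1.1901e+5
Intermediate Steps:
Function('g')(M) = Rational(-27, 2) (Function('g')(M) = Mul(-9, Add(Mul(3, Pow(6, -1)), Mul(M, Pow(M, -1)))) = Mul(-9, Add(Mul(3, Rational(1, 6)), 1)) = Mul(-9, Add(Rational(1, 2), 1)) = Mul(-9, Rational(3, 2)) = Rational(-27, 2))
Mul(Add(Mul(Add(6, Mul(-1, Function('g')(2))), k), -51), 159) = Mul(Add(Mul(Add(6, Mul(-1, Rational(-27, 2))), 41), -51), 159) = Mul(Add(Mul(Add(6, Rational(27, 2)), 41), -51), 159) = Mul(Add(Mul(Rational(39, 2), 41), -51), 159) = Mul(Add(Rational(1599, 2), -51), 159) = Mul(Rational(1497, 2), 159) = Rational(238023, 2)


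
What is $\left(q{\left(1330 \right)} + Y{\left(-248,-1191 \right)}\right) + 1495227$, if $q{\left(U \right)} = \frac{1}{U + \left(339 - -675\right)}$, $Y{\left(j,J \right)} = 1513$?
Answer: $\frac{3508358561}{2344} \approx 1.4967 \cdot 10^{6}$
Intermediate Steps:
$q{\left(U \right)} = \frac{1}{1014 + U}$ ($q{\left(U \right)} = \frac{1}{U + \left(339 + 675\right)} = \frac{1}{U + 1014} = \frac{1}{1014 + U}$)
$\left(q{\left(1330 \right)} + Y{\left(-248,-1191 \right)}\right) + 1495227 = \left(\frac{1}{1014 + 1330} + 1513\right) + 1495227 = \left(\frac{1}{2344} + 1513\right) + 1495227 = \frac{3546473}{2344} + 1495227 = \frac{3508358561}{2344}$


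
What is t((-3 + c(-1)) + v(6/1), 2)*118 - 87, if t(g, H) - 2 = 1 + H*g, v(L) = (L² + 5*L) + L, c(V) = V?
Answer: 16315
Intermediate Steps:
v(L) = L² + 6*L
t(g, H) = 3 + H*g (t(g, H) = 2 + (1 + H*g) = 3 + H*g)
t((-3 + c(-1)) + v(6/1), 2)*118 - 87 = (3 + 2*((-3 - 1) + (6/1)*(6 + 6/1)))*118 - 87 = (3 + 2*(-4 + (6*1)*(6 + 6*1)))*118 - 87 = (3 + 2*(-4 + 6*(6 + 6)))*118 - 87 = (3 + 2*(-4 + 6*12))*118 - 87 = (3 + 2*(-4 + 72))*118 - 87 = (3 + 2*68)*118 - 87 = (3 + 136)*118 - 87 = 139*118 - 87 = 16402 - 87 = 16315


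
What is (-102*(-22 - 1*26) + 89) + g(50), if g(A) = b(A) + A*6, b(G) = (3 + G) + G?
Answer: 5388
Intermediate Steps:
b(G) = 3 + 2*G
g(A) = 3 + 8*A (g(A) = (3 + 2*A) + A*6 = (3 + 2*A) + 6*A = 3 + 8*A)
(-102*(-22 - 1*26) + 89) + g(50) = (-102*(-22 - 1*26) + 89) + (3 + 8*50) = (-102*(-22 - 26) + 89) + (3 + 400) = (-102*(-48) + 89) + 403 = (4896 + 89) + 403 = 4985 + 403 = 5388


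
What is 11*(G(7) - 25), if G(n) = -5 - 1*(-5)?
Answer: -275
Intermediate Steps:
G(n) = 0 (G(n) = -5 + 5 = 0)
11*(G(7) - 25) = 11*(0 - 25) = 11*(-25) = -275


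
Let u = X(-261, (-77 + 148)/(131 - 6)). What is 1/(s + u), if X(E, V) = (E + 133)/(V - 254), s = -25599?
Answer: -31679/810934721 ≈ -3.9065e-5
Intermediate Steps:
X(E, V) = (133 + E)/(-254 + V)
u = 16000/31679 (u = (133 - 261)/(-254 + (-77 + 148)/(131 - 6)) = -128/(-254 + 71/125) = -128/(-31679/125) = -125/31679*(-128) = 16000/31679 ≈ 0.50507)
1/(s + u) = 1/(-25599 + 16000/31679) = 1/(-810934721/31679) = -31679/810934721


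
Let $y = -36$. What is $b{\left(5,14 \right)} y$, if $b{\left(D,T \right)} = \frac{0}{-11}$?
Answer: $0$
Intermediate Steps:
$b{\left(D,T \right)} = 0$ ($b{\left(D,T \right)} = 0 \left(- \frac{1}{11}\right) = 0$)
$b{\left(5,14 \right)} y = 0 \left(-36\right) = 0$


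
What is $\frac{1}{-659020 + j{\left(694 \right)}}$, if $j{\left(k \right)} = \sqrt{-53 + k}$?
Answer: $- \frac{659020}{434307359759} - \frac{\sqrt{641}}{434307359759} \approx -1.5175 \cdot 10^{-6}$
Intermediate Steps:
$\frac{1}{-659020 + j{\left(694 \right)}} = \frac{1}{-659020 + \sqrt{-53 + 694}} = \frac{1}{-659020 + \sqrt{641}}$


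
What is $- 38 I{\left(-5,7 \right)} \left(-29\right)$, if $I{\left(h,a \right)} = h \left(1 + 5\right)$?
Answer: $-33060$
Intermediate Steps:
$I{\left(h,a \right)} = 6 h$ ($I{\left(h,a \right)} = h 6 = 6 h$)
$- 38 I{\left(-5,7 \right)} \left(-29\right) = - 38 \cdot 6 \left(-5\right) \left(-29\right) = \left(-38\right) \left(-30\right) \left(-29\right) = 1140 \left(-29\right) = -33060$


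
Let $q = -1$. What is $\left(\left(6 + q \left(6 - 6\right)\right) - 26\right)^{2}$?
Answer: $400$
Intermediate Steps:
$\left(\left(6 + q \left(6 - 6\right)\right) - 26\right)^{2} = \left(\left(6 - \left(6 - 6\right)\right) - 26\right)^{2} = \left(\left(6 - 0\right) - 26\right)^{2} = \left(\left(6 + 0\right) - 26\right)^{2} = \left(6 - 26\right)^{2} = \left(-20\right)^{2} = 400$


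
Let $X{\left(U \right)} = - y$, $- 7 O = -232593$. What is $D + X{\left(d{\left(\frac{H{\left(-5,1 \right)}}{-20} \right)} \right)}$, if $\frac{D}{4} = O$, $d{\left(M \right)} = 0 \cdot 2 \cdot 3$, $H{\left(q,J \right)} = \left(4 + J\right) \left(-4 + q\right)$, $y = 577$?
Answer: $\frac{926333}{7} \approx 1.3233 \cdot 10^{5}$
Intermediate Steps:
$H{\left(q,J \right)} = \left(-4 + q\right) \left(4 + J\right)$
$d{\left(M \right)} = 0$ ($d{\left(M \right)} = 0 \cdot 3 = 0$)
$O = \frac{232593}{7}$ ($O = \left(- \frac{1}{7}\right) \left(-232593\right) = \frac{232593}{7} \approx 33228.0$)
$X{\left(U \right)} = -577$ ($X{\left(U \right)} = \left(-1\right) 577 = -577$)
$D = \frac{930372}{7}$ ($D = 4 \cdot \frac{232593}{7} = \frac{930372}{7} \approx 1.3291 \cdot 10^{5}$)
$D + X{\left(d{\left(\frac{H{\left(-5,1 \right)}}{-20} \right)} \right)} = \frac{930372}{7} - 577 = \frac{926333}{7}$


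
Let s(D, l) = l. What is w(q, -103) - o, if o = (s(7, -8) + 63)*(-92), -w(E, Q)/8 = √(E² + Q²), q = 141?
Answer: 5060 - 8*√30490 ≈ 3663.1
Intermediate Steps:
w(E, Q) = -8*√(E² + Q²)
o = -5060 (o = (-8 + 63)*(-92) = 55*(-92) = -5060)
w(q, -103) - o = -8*√(141² + (-103)²) - 1*(-5060) = -8*√(19881 + 10609) + 5060 = -8*√30490 + 5060 = 5060 - 8*√30490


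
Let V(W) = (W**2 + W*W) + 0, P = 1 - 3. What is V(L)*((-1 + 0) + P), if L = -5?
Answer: -150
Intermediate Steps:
P = -2
V(W) = 2*W**2 (V(W) = (W**2 + W**2) + 0 = 2*W**2 + 0 = 2*W**2)
V(L)*((-1 + 0) + P) = (2*(-5)**2)*((-1 + 0) - 2) = (2*25)*(-1 - 2) = 50*(-3) = -150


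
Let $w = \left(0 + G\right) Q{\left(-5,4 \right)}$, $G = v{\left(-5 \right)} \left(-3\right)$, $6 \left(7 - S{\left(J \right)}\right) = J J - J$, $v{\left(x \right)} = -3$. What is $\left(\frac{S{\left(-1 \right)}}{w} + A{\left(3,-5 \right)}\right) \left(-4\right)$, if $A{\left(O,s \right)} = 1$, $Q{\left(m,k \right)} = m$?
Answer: $- \frac{92}{27} \approx -3.4074$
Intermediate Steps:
$S{\left(J \right)} = 7 - \frac{J^{2}}{6} + \frac{J}{6}$ ($S{\left(J \right)} = 7 - \frac{J J - J}{6} = 7 - \frac{J^{2} - J}{6} = 7 - \left(- \frac{J}{6} + \frac{J^{2}}{6}\right) = 7 - \frac{J^{2}}{6} + \frac{J}{6}$)
$G = 9$ ($G = \left(-3\right) \left(-3\right) = 9$)
$w = -45$ ($w = \left(0 + 9\right) \left(-5\right) = 9 \left(-5\right) = -45$)
$\left(\frac{S{\left(-1 \right)}}{w} + A{\left(3,-5 \right)}\right) \left(-4\right) = \left(\frac{7 - \frac{\left(-1\right)^{2}}{6} + \frac{1}{6} \left(-1\right)}{-45} + 1\right) \left(-4\right) = \left(\left(7 - \frac{1}{6} - \frac{1}{6}\right) \left(- \frac{1}{45}\right) + 1\right) \left(-4\right) = \left(\frac{20}{3} \left(- \frac{1}{45}\right) + 1\right) \left(-4\right) = \left(- \frac{4}{27} + 1\right) \left(-4\right) = \frac{23}{27} \left(-4\right) = - \frac{92}{27}$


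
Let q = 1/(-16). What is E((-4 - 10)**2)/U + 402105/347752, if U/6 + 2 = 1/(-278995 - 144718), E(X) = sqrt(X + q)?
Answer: 402105/347752 - 423713*sqrt(3135)/20338248 ≈ -0.010181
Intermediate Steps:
q = -1/16 ≈ -0.062500
E(X) = sqrt(-1/16 + X) (E(X) = sqrt(X - 1/16) = sqrt(-1/16 + X))
U = -5084562/423713 (U = -12 + 6/(-278995 - 144718) = -12 + 6/(-423713) = -12 + 6*(-1/423713) = -12 - 6/423713 = -5084562/423713 ≈ -12.000)
E((-4 - 10)**2)/U + 402105/347752 = (sqrt(-1 + 16*(-4 - 10)**2)/4)/(-5084562/423713) + 402105/347752 = (sqrt(-1 + 16*(-14)**2)/4)*(-423713/5084562) + 402105*(1/347752) = (sqrt(-1 + 16*196)/4)*(-423713/5084562) + 402105/347752 = (sqrt(-1 + 3136)/4)*(-423713/5084562) + 402105/347752 = (sqrt(3135)/4)*(-423713/5084562) + 402105/347752 = -423713*sqrt(3135)/20338248 + 402105/347752 = 402105/347752 - 423713*sqrt(3135)/20338248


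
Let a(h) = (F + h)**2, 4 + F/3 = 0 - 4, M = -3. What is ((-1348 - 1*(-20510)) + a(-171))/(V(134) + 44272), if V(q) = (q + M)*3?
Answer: 57187/44665 ≈ 1.2804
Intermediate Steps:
F = -24 (F = -12 + 3*(0 - 4) = -12 + 3*(-4) = -12 - 12 = -24)
a(h) = (-24 + h)**2
V(q) = -9 + 3*q (V(q) = (q - 3)*3 = (-3 + q)*3 = -9 + 3*q)
((-1348 - 1*(-20510)) + a(-171))/(V(134) + 44272) = ((-1348 - 1*(-20510)) + (-24 - 171)**2)/((-9 + 3*134) + 44272) = ((-1348 + 20510) + (-195)**2)/((-9 + 402) + 44272) = (19162 + 38025)/(393 + 44272) = 57187/44665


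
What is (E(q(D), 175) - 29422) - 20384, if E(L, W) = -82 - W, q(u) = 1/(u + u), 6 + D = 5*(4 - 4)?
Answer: -50063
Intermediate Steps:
D = -6 (D = -6 + 5*(4 - 4) = -6 + 5*0 = -6 + 0 = -6)
q(u) = 1/(2*u)
(E(q(D), 175) - 29422) - 20384 = ((-82 - 1*175) - 29422) - 20384 = ((-82 - 175) - 29422) - 20384 = (-257 - 29422) - 20384 = -29679 - 20384 = -50063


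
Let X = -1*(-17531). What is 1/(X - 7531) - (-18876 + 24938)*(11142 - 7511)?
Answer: -220111219999/10000 ≈ -2.2011e+7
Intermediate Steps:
X = 17531
1/(X - 7531) - (-18876 + 24938)*(11142 - 7511) = 1/(17531 - 7531) - (-18876 + 24938)*(11142 - 7511) = 1/10000 - 6062*3631 = 1/10000 - 1*22011122 = 1/10000 - 22011122 = -220111219999/10000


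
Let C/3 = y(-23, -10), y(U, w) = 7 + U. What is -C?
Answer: 48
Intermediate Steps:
C = -48 (C = 3*(7 - 23) = 3*(-16) = -48)
-C = -1*(-48) = 48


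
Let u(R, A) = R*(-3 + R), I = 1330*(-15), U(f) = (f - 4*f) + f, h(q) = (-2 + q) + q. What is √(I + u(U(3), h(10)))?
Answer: 2*I*√4974 ≈ 141.05*I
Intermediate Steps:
h(q) = -2 + 2*q
U(f) = -2*f (U(f) = -3*f + f = -2*f)
I = -19950
√(I + u(U(3), h(10))) = √(-19950 + (-2*3)*(-3 - 2*3)) = √(-19950 - 6*(-3 - 6)) = √(-19950 - 6*(-9)) = √(-19950 + 54) = √(-19896) = 2*I*√4974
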